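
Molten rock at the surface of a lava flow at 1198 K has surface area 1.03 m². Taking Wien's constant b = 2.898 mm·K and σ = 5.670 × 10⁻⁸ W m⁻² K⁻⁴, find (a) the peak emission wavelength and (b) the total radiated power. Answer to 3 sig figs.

λ_max ≈ 2.42 μm; P ≈ 1.20×10⁵ W

(a) λ_max = b/T = 2.898×10⁻³/1198 = 2.419×10⁻⁶ m = 2.42 μm.
Area A = 1.03 m².
(b) P = σAT⁴ = 5.670×10⁻⁸×1.03×(1198)⁴ = 1.20×10⁵ W.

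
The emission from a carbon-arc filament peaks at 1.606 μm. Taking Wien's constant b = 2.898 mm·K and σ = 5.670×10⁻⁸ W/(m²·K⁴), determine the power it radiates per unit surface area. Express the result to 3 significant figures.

I ≈ 6.01×10⁵ W/m²

Wien's law: T = b/λ_max = 2.898×10⁻³/1.606×10⁻⁶ = 1804.48 K.
Then I = σT⁴ = 5.670×10⁻⁸×(1804.48)⁴ = 6.01×10⁵ W/m².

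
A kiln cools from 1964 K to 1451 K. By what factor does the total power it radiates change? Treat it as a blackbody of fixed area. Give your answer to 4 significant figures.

P ∝ T⁴, so P₂/P₁ = (T₂/T₁)⁴ = (1451/1964)⁴ = (0.738798)⁴ = 0.2979.

P₂/P₁ ≈ 0.2979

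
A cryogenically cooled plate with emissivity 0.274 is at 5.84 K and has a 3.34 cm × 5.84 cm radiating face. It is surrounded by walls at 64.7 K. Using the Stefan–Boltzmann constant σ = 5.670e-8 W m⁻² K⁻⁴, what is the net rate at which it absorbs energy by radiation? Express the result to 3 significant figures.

Net gain ≈ 5.31×10⁻⁴ W

Area A = 0.0334 × 0.0584 = 1.95056×10⁻³ m².
Net radiated power P_net = εσA(T⁴ − T₀⁴) = 0.274×5.670×10⁻⁸×1.95056×10⁻³×(5.84⁴ − 64.7⁴).
T⁴ − T₀⁴ = 1163.19 − 1.75233×10⁷ = -1.75221×10⁷ K⁴, so P_net = -5.31×10⁻⁴ W — negative, meaning a net gain of 5.31×10⁻⁴ W.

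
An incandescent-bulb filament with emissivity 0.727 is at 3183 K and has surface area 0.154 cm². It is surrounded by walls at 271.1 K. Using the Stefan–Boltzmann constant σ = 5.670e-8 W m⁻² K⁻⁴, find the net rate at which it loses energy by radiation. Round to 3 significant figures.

Area A = 0.154 cm² = 1.54×10⁻⁵ m².
Net radiated power P_net = εσA(T⁴ − T₀⁴) = 0.727×5.670×10⁻⁸×1.54×10⁻⁵×(3183⁴ − 271.1⁴).
T⁴ − T₀⁴ = 1.02647×10¹⁴ − 5.40155×10⁹ = 1.02642×10¹⁴ K⁴, so P_net = 65.2 W.

Net loss ≈ 65.2 W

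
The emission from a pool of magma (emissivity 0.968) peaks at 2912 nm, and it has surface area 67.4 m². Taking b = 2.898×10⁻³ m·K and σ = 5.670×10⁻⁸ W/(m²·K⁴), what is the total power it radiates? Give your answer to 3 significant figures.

Wien's law: T = b/λ_max = 2.898×10⁻³/2.912×10⁻⁶ = 995.192 K.
Area A = 67.4 m².
Then P = εσAT⁴ = 0.968×5.670×10⁻⁸×67.4×(995.192)⁴ = 3.63×10⁶ W.

P ≈ 3.63×10⁶ W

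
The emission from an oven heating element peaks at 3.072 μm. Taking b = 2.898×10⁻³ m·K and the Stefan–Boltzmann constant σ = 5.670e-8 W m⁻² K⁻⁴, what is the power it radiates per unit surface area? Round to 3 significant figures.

I ≈ 4.49×10⁴ W/m²

Wien's law: T = b/λ_max = 2.898×10⁻³/3.072×10⁻⁶ = 943.359 K.
Then I = σT⁴ = 5.670×10⁻⁸×(943.359)⁴ = 4.49×10⁴ W/m².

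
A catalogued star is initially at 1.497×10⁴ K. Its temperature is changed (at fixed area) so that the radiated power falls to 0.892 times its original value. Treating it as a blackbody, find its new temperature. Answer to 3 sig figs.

T₂ ≈ 1.45×10⁴ K

P ∝ T⁴, so T₂/T₁ = (P₂/P₁)^(1/4) = (0.892)^(1/4) = 0.971832.
T₂ = 1.497×10⁴ × 0.971832 = 1.45×10⁴ K.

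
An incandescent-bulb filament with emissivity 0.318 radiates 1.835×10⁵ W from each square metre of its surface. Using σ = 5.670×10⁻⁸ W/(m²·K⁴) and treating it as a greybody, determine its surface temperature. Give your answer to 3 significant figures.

I = εσT⁴, so T = (I/εσ)^(1/4) = (1.835×10⁵/(0.318×5.670×10⁻⁸))^(1/4) = 1.79×10³ K.

T ≈ 1.79×10³ K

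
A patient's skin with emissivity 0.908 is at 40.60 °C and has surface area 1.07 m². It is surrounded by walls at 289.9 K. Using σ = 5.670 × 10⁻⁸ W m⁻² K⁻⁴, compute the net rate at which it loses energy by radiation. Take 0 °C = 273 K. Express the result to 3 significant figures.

Net loss ≈ 144 W

T = 40.60 °C + 273 = 313.60 K.
Area A = 1.07 m².
Net radiated power P_net = εσA(T⁴ − T₀⁴) = 0.908×5.670×10⁻⁸×1.07×(313.60⁴ − 289.9⁴).
T⁴ − T₀⁴ = 9.67173×10⁹ − 7.06306×10⁹ = 2.60867×10⁹ K⁴, so P_net = 144 W.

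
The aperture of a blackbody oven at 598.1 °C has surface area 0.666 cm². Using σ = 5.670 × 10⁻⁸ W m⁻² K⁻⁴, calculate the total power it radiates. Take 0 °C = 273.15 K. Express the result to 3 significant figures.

T = 598.1 °C + 273.15 = 871.25 K.
Area A = 0.666 cm² = 6.66×10⁻⁵ m².
P = σAT⁴ = 5.670×10⁻⁸ × 6.66×10⁻⁵ × (871.25)⁴ = 2.18 W.

P ≈ 2.18 W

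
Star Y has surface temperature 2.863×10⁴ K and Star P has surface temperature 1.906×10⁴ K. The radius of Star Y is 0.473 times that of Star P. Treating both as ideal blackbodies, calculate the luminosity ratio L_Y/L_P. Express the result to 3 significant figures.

L ∝ R²T⁴, so L_Y/L_P = (R_Y/R_P)²(T_Y/T_P)⁴ = (0.473)² × (2.863×10⁴/1.906×10⁴)⁴ = 0.223729 × 5.09089 = 1.14.

L_Y/L_P ≈ 1.14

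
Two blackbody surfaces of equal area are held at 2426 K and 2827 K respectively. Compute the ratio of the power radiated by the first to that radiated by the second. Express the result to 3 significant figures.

P₁/P₂ ≈ 0.542

With equal areas, P₁/P₂ = (T₁/T₂)⁴ = (2426/2827)⁴ = 0.542.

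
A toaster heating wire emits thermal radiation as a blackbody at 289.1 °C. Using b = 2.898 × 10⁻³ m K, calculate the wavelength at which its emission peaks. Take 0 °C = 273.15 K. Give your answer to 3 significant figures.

λ_max ≈ 5.15 μm

T = 289.1 °C + 273.15 = 562.25 K.
Wien's displacement law: λ_max = b/T = (2.898×10⁻³ m·K)/(562.25 K) = 5.154×10⁻⁶ m.
That is 5.15 μm, in the infrared range.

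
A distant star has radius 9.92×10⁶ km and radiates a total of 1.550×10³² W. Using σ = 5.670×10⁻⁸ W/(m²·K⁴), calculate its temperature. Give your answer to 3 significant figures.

Surface area A = 4πR² = 4π(9.92×10⁹ m)² = 1.23661×10²¹ m².
P = σAT⁴ ⇒ T = (P/(σA))^(1/4) = (1.550×10³²/(5.670×10⁻⁸×1.23661×10²¹))^(1/4) = 3.86×10⁴ K.

T ≈ 3.86×10⁴ K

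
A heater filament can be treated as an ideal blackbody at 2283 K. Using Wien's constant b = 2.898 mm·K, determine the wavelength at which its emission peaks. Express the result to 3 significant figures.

Wien's displacement law: λ_max = b/T = (2.898×10⁻³ m·K)/(2283 K) = 1.269×10⁻⁶ m.
That is 1.27×10³ nm, in the infrared range.

λ_max ≈ 1.27×10³ nm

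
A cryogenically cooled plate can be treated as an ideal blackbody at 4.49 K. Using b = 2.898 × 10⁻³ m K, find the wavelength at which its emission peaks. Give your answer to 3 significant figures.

λ_max ≈ 6.45×10⁻⁴ m

Wien's displacement law: λ_max = b/T = (2.898×10⁻³ m·K)/(4.49 K) = 6.454×10⁻⁴ m.
That is 6.45×10⁻⁴ m, in the infrared range.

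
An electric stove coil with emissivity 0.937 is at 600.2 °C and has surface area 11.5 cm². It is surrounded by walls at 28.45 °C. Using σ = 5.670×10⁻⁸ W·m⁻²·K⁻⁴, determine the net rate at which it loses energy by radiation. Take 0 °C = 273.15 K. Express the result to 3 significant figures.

T = 600.2 °C + 273.15 = 873.35 K.
Surroundings: T = 28.45 °C + 273.15 = 301.60 K.
Area A = 11.5 cm² = 1.15×10⁻³ m².
Net radiated power P_net = εσA(T⁴ − T₀⁴) = 0.937×5.670×10⁻⁸×1.15×10⁻³×(873.35⁴ − 301.60⁴).
T⁴ − T₀⁴ = 5.81773×10¹¹ − 8.27419×10⁹ = 5.73499×10¹¹ K⁴, so P_net = 35.0 W.

Net loss ≈ 35.0 W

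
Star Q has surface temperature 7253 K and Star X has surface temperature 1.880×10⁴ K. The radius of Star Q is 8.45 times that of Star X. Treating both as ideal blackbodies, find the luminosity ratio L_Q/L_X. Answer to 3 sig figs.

L ∝ R²T⁴, so L_Q/L_X = (R_Q/R_X)²(T_Q/T_X)⁴ = (8.45)² × (7253/1.880×10⁴)⁴ = 71.4025 × 0.0221533 = 1.58.

L_Q/L_X ≈ 1.58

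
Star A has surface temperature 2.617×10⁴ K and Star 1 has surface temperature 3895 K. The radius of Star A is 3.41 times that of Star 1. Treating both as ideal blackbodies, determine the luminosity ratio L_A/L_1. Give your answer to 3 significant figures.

L_A/L_1 ≈ 2.37×10⁴

L ∝ R²T⁴, so L_A/L_1 = (R_A/R_1)²(T_A/T_1)⁴ = (3.41)² × (2.617×10⁴/3895)⁴ = 11.6281 × 2037.91 = 2.37×10⁴.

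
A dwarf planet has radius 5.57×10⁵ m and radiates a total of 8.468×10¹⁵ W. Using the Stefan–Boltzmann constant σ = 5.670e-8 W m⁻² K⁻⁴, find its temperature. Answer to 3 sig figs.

T ≈ 442 K

Surface area A = 4πR² = 4π(5.57×10⁵ m)² = 3.89870×10¹² m².
P = σAT⁴ ⇒ T = (P/(σA))^(1/4) = (8.468×10¹⁵/(5.670×10⁻⁸×3.89870×10¹²))^(1/4) = 442 K.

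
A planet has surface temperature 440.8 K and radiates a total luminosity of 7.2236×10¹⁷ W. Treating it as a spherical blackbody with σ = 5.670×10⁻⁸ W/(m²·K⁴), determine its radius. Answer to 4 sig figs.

R ≈ 5.182×10⁶ m

L = 4πR²σT⁴ ⇒ R = √(L/(4πσT⁴)).
σT⁴ = 2140.67 W/m², so R = √(7.2236×10¹⁷/(4π×2140.67)) = 5.182×10⁶ m.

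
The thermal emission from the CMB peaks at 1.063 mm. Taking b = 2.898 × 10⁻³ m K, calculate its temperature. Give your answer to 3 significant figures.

T ≈ 2.73 K

Wien's law gives T = b/λ_max = (2.898×10⁻³ m·K)/(1.063×10⁻³ m) = 2.73 K.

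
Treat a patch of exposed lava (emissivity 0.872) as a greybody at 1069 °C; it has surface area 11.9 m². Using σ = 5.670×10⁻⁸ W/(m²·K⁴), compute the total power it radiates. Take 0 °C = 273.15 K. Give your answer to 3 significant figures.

T = 1069 °C + 273.15 = 1342.15 K.
Area A = 11.9 m².
P = εσAT⁴ = 0.872 × 5.670×10⁻⁸ × 11.9 × (1342.15)⁴ = 1.91×10⁶ W.

P ≈ 1.91×10⁶ W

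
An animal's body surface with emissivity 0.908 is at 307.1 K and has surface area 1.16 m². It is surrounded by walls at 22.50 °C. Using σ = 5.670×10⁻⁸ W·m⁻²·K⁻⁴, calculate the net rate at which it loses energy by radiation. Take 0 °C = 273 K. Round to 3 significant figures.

Surroundings: T = 22.50 °C + 273 = 295.50 K.
Area A = 1.16 m².
Net radiated power P_net = εσA(T⁴ − T₀⁴) = 0.908×5.670×10⁻⁸×1.16×(307.1⁴ − 295.50⁴).
T⁴ − T₀⁴ = 8.89445×10⁹ − 7.62483×10⁹ = 1.26962×10⁹ K⁴, so P_net = 75.8 W.

Net loss ≈ 75.8 W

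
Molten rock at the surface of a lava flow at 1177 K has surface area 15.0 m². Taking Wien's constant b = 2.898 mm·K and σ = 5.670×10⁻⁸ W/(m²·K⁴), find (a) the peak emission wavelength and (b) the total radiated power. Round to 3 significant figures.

(a) λ_max = b/T = 2.898×10⁻³/1177 = 2.462×10⁻⁶ m = 2.46 μm.
Area A = 15.0 m².
(b) P = σAT⁴ = 5.670×10⁻⁸×15.0×(1177)⁴ = 1.63×10⁶ W.

λ_max ≈ 2.46 μm; P ≈ 1.63×10⁶ W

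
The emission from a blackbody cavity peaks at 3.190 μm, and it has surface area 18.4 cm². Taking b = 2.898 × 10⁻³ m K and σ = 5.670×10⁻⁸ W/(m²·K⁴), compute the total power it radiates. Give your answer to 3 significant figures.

Wien's law: T = b/λ_max = 2.898×10⁻³/3.190×10⁻⁶ = 908.464 K.
Area A = 18.4 cm² = 1.84×10⁻³ m².
Then P = σAT⁴ = 5.670×10⁻⁸×1.84×10⁻³×(908.464)⁴ = 71.1 W.

P ≈ 71.1 W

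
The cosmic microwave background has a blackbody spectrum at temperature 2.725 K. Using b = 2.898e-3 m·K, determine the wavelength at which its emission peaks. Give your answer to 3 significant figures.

λ_max ≈ 1.06 mm

Wien's displacement law: λ_max = b/T = (2.898×10⁻³ m·K)/(2.725 K) = 1.063×10⁻³ m.
That is 1.06 mm, in the microwave range.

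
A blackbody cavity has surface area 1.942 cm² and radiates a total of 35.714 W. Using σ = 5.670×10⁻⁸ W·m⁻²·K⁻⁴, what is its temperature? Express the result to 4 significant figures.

Area A = 1.942 cm² = 1.942×10⁻⁴ m².
P = σAT⁴ ⇒ T = (P/(σA))^(1/4) = (35.714/(5.670×10⁻⁸×1.942×10⁻⁴))^(1/4) = 1342 K.

T ≈ 1342 K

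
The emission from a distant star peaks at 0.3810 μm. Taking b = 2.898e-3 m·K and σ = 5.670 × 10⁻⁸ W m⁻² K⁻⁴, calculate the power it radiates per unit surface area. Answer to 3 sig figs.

I ≈ 1.90×10⁸ W/m²

Wien's law: T = b/λ_max = 2.898×10⁻³/3.810×10⁻⁷ = 7606.30 K.
Then I = σT⁴ = 5.670×10⁻⁸×(7606.30)⁴ = 1.90×10⁸ W/m².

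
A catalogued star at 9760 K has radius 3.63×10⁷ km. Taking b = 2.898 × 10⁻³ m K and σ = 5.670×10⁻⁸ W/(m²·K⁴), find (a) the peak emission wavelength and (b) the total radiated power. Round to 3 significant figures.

(a) λ_max = b/T = 2.898×10⁻³/9760 = 2.969×10⁻⁷ m = 297 nm.
Surface area A = 4πR² = 4π(3.63×10¹⁰ m)² = 1.65586×10²² m².
(b) P = σAT⁴ = 5.670×10⁻⁸×1.65586×10²²×(9760)⁴ = 8.52×10³⁰ W.

λ_max ≈ 297 nm; P ≈ 8.52×10³⁰ W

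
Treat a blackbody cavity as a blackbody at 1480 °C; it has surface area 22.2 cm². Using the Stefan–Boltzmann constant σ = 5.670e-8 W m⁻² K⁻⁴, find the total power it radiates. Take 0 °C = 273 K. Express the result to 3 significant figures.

P ≈ 1.19×10³ W

T = 1480 °C + 273 = 1753 K.
Area A = 22.2 cm² = 2.22×10⁻³ m².
P = σAT⁴ = 5.670×10⁻⁸ × 2.22×10⁻³ × (1753)⁴ = 1.19×10³ W.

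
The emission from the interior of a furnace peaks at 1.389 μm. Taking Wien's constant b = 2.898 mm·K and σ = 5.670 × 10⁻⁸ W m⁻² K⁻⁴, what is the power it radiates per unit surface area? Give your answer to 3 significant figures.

Wien's law: T = b/λ_max = 2.898×10⁻³/1.389×10⁻⁶ = 2086.39 K.
Then I = σT⁴ = 5.670×10⁻⁸×(2086.39)⁴ = 1.07×10⁶ W/m².

I ≈ 1.07×10⁶ W/m²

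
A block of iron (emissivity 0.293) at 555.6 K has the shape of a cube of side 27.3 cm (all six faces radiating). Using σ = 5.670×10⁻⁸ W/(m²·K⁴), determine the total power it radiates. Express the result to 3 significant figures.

Area A = 6s² = 6×(0.273 m)² = 0.447174 m².
P = εσAT⁴ = 0.293 × 5.670×10⁻⁸ × 0.447174 × (555.6)⁴ = 708 W.

P ≈ 708 W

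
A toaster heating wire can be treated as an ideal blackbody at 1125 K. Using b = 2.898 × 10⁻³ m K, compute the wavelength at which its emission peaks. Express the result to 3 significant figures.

λ_max ≈ 2.58×10³ nm

Wien's displacement law: λ_max = b/T = (2.898×10⁻³ m·K)/(1125 K) = 2.576×10⁻⁶ m.
That is 2.58×10³ nm, in the infrared range.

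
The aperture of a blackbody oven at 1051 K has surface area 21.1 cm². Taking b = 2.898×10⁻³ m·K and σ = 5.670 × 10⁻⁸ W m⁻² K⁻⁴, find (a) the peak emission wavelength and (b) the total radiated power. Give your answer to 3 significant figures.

λ_max ≈ 2.76 μm; P ≈ 146 W

(a) λ_max = b/T = 2.898×10⁻³/1051 = 2.757×10⁻⁶ m = 2.76 μm.
Area A = 21.1 cm² = 2.11×10⁻³ m².
(b) P = σAT⁴ = 5.670×10⁻⁸×2.11×10⁻³×(1051)⁴ = 146 W.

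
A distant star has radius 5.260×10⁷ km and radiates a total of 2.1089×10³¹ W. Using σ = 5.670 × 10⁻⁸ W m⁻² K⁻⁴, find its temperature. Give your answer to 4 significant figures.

Surface area A = 4πR² = 4π(5.260×10¹⁰ m)² = 3.47681×10²² m².
P = σAT⁴ ⇒ T = (P/(σA))^(1/4) = (2.1089×10³¹/(5.670×10⁻⁸×3.47681×10²²))^(1/4) = 1.017×10⁴ K.

T ≈ 1.017×10⁴ K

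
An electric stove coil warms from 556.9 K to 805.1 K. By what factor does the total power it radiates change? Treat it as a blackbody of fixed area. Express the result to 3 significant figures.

P ∝ T⁴, so P₂/P₁ = (T₂/T₁)⁴ = (805.1/556.9)⁴ = (1.44568)⁴ = 4.37.

P₂/P₁ ≈ 4.37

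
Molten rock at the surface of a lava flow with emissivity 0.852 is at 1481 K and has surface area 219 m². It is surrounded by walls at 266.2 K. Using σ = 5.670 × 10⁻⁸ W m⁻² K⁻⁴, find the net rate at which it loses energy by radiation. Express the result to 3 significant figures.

Area A = 219 m².
Net radiated power P_net = εσA(T⁴ − T₀⁴) = 0.852×5.670×10⁻⁸×219×(1481⁴ − 266.2⁴).
T⁴ − T₀⁴ = 4.81083×10¹² − 5.02149×10⁹ = 4.80581×10¹² K⁴, so P_net = 5.08×10⁷ W.

Net loss ≈ 5.08×10⁷ W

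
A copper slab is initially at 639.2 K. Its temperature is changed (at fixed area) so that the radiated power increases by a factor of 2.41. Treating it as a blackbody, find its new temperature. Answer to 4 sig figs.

P ∝ T⁴, so T₂/T₁ = (P₂/P₁)^(1/4) = (2.41)^(1/4) = 1.24596.
T₂ = 639.2 × 1.24596 = 796.4 K.

T₂ ≈ 796.4 K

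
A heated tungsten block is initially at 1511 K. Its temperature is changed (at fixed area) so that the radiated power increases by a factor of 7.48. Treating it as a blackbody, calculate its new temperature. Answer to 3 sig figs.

T₂ ≈ 2.50×10³ K

P ∝ T⁴, so T₂/T₁ = (P₂/P₁)^(1/4) = (7.48)^(1/4) = 1.65377.
T₂ = 1511 × 1.65377 = 2.50×10³ K.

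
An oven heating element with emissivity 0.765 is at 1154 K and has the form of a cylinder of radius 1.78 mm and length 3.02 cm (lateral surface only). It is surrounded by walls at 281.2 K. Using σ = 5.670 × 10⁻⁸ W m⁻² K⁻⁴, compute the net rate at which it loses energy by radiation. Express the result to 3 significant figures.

Net loss ≈ 25.9 W

Lateral area A = 2πrL = 2π×1.78×10⁻³×0.0302 = 3.37759×10⁻⁴ m².
Net radiated power P_net = εσA(T⁴ − T₀⁴) = 0.765×5.670×10⁻⁸×3.37759×10⁻⁴×(1154⁴ − 281.2⁴).
T⁴ − T₀⁴ = 1.77347×10¹² − 6.25261×10⁹ = 1.76722×10¹² K⁴, so P_net = 25.9 W.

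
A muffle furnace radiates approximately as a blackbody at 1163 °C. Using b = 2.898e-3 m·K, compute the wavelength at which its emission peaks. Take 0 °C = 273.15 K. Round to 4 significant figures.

T = 1163 °C + 273.15 = 1436.15 K.
Wien's displacement law: λ_max = b/T = (2.898×10⁻³ m·K)/(1436.15 K) = 2.0179×10⁻⁶ m.
That is 2018 nm, in the infrared range.

λ_max ≈ 2018 nm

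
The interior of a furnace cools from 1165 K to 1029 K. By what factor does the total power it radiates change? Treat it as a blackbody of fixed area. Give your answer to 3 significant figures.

P₂/P₁ ≈ 0.609

P ∝ T⁴, so P₂/P₁ = (T₂/T₁)⁴ = (1029/1165)⁴ = (0.883262)⁴ = 0.609.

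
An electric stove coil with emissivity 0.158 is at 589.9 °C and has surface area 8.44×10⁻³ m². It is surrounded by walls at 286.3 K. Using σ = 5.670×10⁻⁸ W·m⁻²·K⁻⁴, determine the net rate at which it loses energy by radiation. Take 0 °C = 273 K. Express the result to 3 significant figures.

Net loss ≈ 41.4 W

T = 589.9 °C + 273 = 862.9 K.
Area A = 8.44×10⁻³ m².
Net radiated power P_net = εσA(T⁴ − T₀⁴) = 0.158×5.670×10⁻⁸×8.44×10⁻³×(862.9⁴ − 286.3⁴).
T⁴ − T₀⁴ = 5.54424×10¹¹ − 6.71870×10⁹ = 5.47705×10¹¹ K⁴, so P_net = 41.4 W.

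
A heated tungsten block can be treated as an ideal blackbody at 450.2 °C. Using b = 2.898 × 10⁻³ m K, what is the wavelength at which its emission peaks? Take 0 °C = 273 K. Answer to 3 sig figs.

T = 450.2 °C + 273 = 723.2 K.
Wien's displacement law: λ_max = b/T = (2.898×10⁻³ m·K)/(723.2 K) = 4.007×10⁻⁶ m.
That is 4.01 μm, in the infrared range.

λ_max ≈ 4.01 μm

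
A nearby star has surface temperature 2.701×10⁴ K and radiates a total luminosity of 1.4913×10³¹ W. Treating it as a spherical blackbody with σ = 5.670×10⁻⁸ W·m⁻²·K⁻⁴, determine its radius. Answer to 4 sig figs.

L = 4πR²σT⁴ ⇒ R = √(L/(4πσT⁴)).
σT⁴ = 3.01774×10¹⁰ W/m², so R = √(1.4913×10³¹/(4π×3.01774×10¹⁰)) = 6.271×10⁹ m.

R ≈ 6.271×10⁹ m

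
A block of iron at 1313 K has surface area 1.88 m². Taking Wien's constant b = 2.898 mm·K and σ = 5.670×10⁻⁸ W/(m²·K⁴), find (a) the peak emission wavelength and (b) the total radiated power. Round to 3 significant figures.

(a) λ_max = b/T = 2.898×10⁻³/1313 = 2.207×10⁻⁶ m = 2.21 μm.
Area A = 1.88 m².
(b) P = σAT⁴ = 5.670×10⁻⁸×1.88×(1313)⁴ = 3.17×10⁵ W.

λ_max ≈ 2.21 μm; P ≈ 3.17×10⁵ W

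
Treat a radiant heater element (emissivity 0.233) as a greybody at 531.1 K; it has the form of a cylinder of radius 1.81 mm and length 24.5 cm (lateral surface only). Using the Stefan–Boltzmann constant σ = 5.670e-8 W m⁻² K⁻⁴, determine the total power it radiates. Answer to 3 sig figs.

P ≈ 2.93 W

Lateral area A = 2πrL = 2π×1.81×10⁻³×0.245 = 2.78628×10⁻³ m².
P = εσAT⁴ = 0.233 × 5.670×10⁻⁸ × 2.78628×10⁻³ × (531.1)⁴ = 2.93 W.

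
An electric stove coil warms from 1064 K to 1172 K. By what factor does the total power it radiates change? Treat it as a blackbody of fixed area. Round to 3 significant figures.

P₂/P₁ ≈ 1.47

P ∝ T⁴, so P₂/P₁ = (T₂/T₁)⁴ = (1172/1064)⁴ = (1.10150)⁴ = 1.47.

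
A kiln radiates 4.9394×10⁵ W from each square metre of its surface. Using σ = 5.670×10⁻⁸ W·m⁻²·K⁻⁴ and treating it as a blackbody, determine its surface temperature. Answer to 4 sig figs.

T ≈ 1718 K

I = σT⁴, so T = (I/σ)^(1/4) = (4.9394×10⁵/(5.670×10⁻⁸))^(1/4) = 1718 K.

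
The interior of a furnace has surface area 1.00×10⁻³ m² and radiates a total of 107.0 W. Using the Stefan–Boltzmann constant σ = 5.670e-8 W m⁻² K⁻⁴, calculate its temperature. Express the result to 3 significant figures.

T ≈ 1.17×10³ K

Area A = 1.00×10⁻³ m².
P = σAT⁴ ⇒ T = (P/(σA))^(1/4) = (107.0/(5.670×10⁻⁸×1.00×10⁻³))^(1/4) = 1.17×10³ K.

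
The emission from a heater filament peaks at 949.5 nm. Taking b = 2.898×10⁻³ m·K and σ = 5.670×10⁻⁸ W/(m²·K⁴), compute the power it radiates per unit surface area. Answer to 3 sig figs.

I ≈ 4.92×10⁶ W/m²

Wien's law: T = b/λ_max = 2.898×10⁻³/9.495×10⁻⁷ = 3052.13 K.
Then I = σT⁴ = 5.670×10⁻⁸×(3052.13)⁴ = 4.92×10⁶ W/m².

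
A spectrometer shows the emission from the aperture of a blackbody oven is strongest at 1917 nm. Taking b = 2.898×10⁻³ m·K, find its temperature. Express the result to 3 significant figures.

T ≈ 1.51×10³ K

Wien's law gives T = b/λ_max = (2.898×10⁻³ m·K)/(1.917×10⁻⁶ m) = 1.51×10³ K.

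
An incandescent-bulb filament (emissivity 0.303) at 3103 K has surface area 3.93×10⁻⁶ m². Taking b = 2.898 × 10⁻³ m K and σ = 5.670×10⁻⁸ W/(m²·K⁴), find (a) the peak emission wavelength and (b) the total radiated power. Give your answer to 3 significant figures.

(a) λ_max = b/T = 2.898×10⁻³/3103 = 9.339×10⁻⁷ m = 0.934 μm.
Area A = 3.93×10⁻⁶ m².
(b) P = εσAT⁴ = 0.303×5.670×10⁻⁸×3.93×10⁻⁶×(3103)⁴ = 6.26 W.

λ_max ≈ 0.934 μm; P ≈ 6.26 W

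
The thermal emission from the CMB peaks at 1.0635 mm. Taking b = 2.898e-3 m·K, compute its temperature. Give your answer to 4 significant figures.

Wien's law gives T = b/λ_max = (2.898×10⁻³ m·K)/(1.0635×10⁻³ m) = 2.725 K.

T ≈ 2.725 K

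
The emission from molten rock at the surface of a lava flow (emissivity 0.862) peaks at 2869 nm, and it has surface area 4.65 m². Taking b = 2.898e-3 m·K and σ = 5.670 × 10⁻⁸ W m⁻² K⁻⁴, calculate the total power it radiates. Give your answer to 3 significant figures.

Wien's law: T = b/λ_max = 2.898×10⁻³/2.869×10⁻⁶ = 1010.11 K.
Area A = 4.65 m².
Then P = εσAT⁴ = 0.862×5.670×10⁻⁸×4.65×(1010.11)⁴ = 2.37×10⁵ W.

P ≈ 2.37×10⁵ W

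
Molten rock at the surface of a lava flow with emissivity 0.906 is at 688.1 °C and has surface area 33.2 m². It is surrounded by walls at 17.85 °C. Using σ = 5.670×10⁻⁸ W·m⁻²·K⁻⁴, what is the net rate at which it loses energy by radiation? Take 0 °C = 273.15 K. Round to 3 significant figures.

T = 688.1 °C + 273.15 = 961.25 K.
Surroundings: T = 17.85 °C + 273.15 = 291.00 K.
Area A = 33.2 m².
Net radiated power P_net = εσA(T⁴ − T₀⁴) = 0.906×5.670×10⁻⁸×33.2×(961.25⁴ − 291.00⁴).
T⁴ − T₀⁴ = 8.53779×10¹¹ − 7.17087×10⁹ = 8.46608×10¹¹ K⁴, so P_net = 1.44×10⁶ W.

Net loss ≈ 1.44×10⁶ W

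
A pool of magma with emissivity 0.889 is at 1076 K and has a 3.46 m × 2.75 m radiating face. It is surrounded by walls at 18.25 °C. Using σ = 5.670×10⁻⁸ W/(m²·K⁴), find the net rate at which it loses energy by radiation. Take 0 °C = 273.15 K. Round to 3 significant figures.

Surroundings: T = 18.25 °C + 273.15 = 291.40 K.
Area A = 3.46 × 2.75 = 9.515 m².
Net radiated power P_net = εσA(T⁴ − T₀⁴) = 0.889×5.670×10⁻⁸×9.515×(1076⁴ − 291.40⁴).
T⁴ − T₀⁴ = 1.34045×10¹² − 7.21038×10⁹ = 1.33324×10¹² K⁴, so P_net = 6.39×10⁵ W.

Net loss ≈ 6.39×10⁵ W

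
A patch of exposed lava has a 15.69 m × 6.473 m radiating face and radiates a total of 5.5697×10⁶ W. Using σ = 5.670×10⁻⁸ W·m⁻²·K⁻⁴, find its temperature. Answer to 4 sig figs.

Area A = 15.69 × 6.473 = 101.561 m².
P = σAT⁴ ⇒ T = (P/(σA))^(1/4) = (5.5697×10⁶/(5.670×10⁻⁸×101.561))^(1/4) = 991.7 K.

T ≈ 991.7 K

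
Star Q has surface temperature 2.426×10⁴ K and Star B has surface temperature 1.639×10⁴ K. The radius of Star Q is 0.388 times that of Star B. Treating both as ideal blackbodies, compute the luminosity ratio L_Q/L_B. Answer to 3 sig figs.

L ∝ R²T⁴, so L_Q/L_B = (R_Q/R_B)²(T_Q/T_B)⁴ = (0.388)² × (2.426×10⁴/1.639×10⁴)⁴ = 0.150544 × 4.80007 = 0.723.

L_Q/L_B ≈ 0.723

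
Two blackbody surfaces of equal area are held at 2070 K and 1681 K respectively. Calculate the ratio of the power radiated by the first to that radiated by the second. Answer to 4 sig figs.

With equal areas, P₁/P₂ = (T₁/T₂)⁴ = (2070/1681)⁴ = 2.299.

P₁/P₂ ≈ 2.299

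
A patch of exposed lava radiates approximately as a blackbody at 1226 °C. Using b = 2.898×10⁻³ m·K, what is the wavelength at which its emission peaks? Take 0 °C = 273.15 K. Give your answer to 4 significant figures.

T = 1226 °C + 273.15 = 1499.15 K.
Wien's displacement law: λ_max = b/T = (2.898×10⁻³ m·K)/(1499.15 K) = 1.9331×10⁻⁶ m.
That is 1933 nm, in the infrared range.

λ_max ≈ 1933 nm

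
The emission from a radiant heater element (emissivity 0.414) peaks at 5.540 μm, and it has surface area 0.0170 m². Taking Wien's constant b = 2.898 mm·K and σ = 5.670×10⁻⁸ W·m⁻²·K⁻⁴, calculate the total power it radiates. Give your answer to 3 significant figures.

P ≈ 29.9 W

Wien's law: T = b/λ_max = 2.898×10⁻³/5.540×10⁻⁶ = 523.105 K.
Area A = 0.0170 m².
Then P = εσAT⁴ = 0.414×5.670×10⁻⁸×0.0170×(523.105)⁴ = 29.9 W.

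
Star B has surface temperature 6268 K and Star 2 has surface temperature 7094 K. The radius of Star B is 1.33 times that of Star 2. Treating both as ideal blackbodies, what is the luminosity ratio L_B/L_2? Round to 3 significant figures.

L_B/L_2 ≈ 1.08

L ∝ R²T⁴, so L_B/L_2 = (R_B/R_2)²(T_B/T_2)⁴ = (1.33)² × (6268/7094)⁴ = 1.7689 × 0.609468 = 1.08.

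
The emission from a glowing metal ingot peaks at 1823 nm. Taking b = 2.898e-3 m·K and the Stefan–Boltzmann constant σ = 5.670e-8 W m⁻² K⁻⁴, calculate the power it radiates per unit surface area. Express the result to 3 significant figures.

I ≈ 3.62×10⁵ W/m²

Wien's law: T = b/λ_max = 2.898×10⁻³/1.823×10⁻⁶ = 1589.69 K.
Then I = σT⁴ = 5.670×10⁻⁸×(1589.69)⁴ = 3.62×10⁵ W/m².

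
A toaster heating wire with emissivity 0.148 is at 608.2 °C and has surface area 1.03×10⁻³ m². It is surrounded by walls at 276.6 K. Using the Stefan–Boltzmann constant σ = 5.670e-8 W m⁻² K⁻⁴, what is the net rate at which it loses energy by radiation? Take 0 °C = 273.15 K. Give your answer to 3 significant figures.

T = 608.2 °C + 273.15 = 881.35 K.
Area A = 1.03×10⁻³ m².
Net radiated power P_net = εσA(T⁴ − T₀⁴) = 0.148×5.670×10⁻⁸×1.03×10⁻³×(881.35⁴ − 276.6⁴).
T⁴ − T₀⁴ = 6.03384×10¹¹ − 5.85341×10⁹ = 5.97531×10¹¹ K⁴, so P_net = 5.16 W.

Net loss ≈ 5.16 W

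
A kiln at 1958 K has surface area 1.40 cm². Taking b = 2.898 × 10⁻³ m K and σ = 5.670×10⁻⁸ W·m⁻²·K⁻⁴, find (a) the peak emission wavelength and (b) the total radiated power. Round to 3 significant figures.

λ_max ≈ 1.48×10³ nm; P ≈ 117 W

(a) λ_max = b/T = 2.898×10⁻³/1958 = 1.480×10⁻⁶ m = 1.48×10³ nm.
Area A = 1.40 cm² = 1.40×10⁻⁴ m².
(b) P = σAT⁴ = 5.670×10⁻⁸×1.40×10⁻⁴×(1958)⁴ = 117 W.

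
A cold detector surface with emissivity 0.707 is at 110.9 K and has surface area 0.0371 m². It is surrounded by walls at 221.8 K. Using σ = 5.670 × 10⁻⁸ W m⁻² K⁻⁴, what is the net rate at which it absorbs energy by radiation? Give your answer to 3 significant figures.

Net gain ≈ 3.37 W

Area A = 0.0371 m².
Net radiated power P_net = εσA(T⁴ − T₀⁴) = 0.707×5.670×10⁻⁸×0.0371×(110.9⁴ − 221.8⁴).
T⁴ − T₀⁴ = 1.51261×10⁸ − 2.42017×10⁹ = -2.26891×10⁹ K⁴, so P_net = -3.37 W — negative, meaning a net gain of 3.37 W.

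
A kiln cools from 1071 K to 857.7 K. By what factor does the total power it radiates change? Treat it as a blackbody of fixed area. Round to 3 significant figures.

P ∝ T⁴, so P₂/P₁ = (T₂/T₁)⁴ = (857.7/1071)⁴ = (0.800840)⁴ = 0.411.

P₂/P₁ ≈ 0.411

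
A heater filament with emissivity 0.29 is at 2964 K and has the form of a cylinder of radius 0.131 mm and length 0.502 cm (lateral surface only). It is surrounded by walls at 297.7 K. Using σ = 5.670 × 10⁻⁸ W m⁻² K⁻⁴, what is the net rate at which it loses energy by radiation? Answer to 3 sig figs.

Lateral area A = 2πrL = 2π×1.31×10⁻⁴×5.02×10⁻³ = 4.13195×10⁻⁶ m².
Net radiated power P_net = εσA(T⁴ − T₀⁴) = 0.29×5.670×10⁻⁸×4.13195×10⁻⁶×(2964⁴ − 297.7⁴).
T⁴ − T₀⁴ = 7.71814×10¹³ − 7.85444×10⁹ = 7.71735×10¹³ K⁴, so P_net = 5.24 W.

Net loss ≈ 5.24 W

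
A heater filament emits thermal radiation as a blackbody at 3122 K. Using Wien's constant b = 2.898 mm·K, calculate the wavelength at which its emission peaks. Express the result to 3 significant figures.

Wien's displacement law: λ_max = b/T = (2.898×10⁻³ m·K)/(3122 K) = 9.283×10⁻⁷ m.
That is 928 nm, in the infrared range.

λ_max ≈ 928 nm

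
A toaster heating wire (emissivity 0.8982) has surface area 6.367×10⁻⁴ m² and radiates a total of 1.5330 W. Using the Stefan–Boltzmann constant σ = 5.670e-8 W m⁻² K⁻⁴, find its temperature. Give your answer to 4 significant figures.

Area A = 6.367×10⁻⁴ m².
P = εσAT⁴ ⇒ T = (P/(εσA))^(1/4) = (1.5330/(0.8982×5.670×10⁻⁸×6.367×10⁻⁴))^(1/4) = 466.3 K.

T ≈ 466.3 K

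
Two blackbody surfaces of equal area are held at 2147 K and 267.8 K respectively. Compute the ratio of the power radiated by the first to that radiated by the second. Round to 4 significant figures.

With equal areas, P₁/P₂ = (T₁/T₂)⁴ = (2147/267.8)⁴ = 4131.

P₁/P₂ ≈ 4131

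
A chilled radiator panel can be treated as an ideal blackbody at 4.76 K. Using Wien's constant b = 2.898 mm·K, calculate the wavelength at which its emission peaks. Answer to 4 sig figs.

Wien's displacement law: λ_max = b/T = (2.898×10⁻³ m·K)/(4.76 K) = 6.0882×10⁻⁴ m.
That is 0.6088 mm, in the infrared range.

λ_max ≈ 0.6088 mm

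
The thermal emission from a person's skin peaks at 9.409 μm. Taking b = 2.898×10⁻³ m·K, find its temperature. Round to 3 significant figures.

Wien's law gives T = b/λ_max = (2.898×10⁻³ m·K)/(9.409×10⁻⁶ m) = 308 K.

T ≈ 308 K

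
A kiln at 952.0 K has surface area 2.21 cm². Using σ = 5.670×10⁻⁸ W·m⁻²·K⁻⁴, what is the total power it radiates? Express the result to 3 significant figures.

Area A = 2.21 cm² = 2.21×10⁻⁴ m².
P = σAT⁴ = 5.670×10⁻⁸ × 2.21×10⁻⁴ × (952.0)⁴ = 10.3 W.

P ≈ 10.3 W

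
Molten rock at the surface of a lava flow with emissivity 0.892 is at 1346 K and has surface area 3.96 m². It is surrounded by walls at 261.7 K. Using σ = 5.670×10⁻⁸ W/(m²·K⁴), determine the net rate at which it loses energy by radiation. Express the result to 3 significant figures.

Net loss ≈ 6.56×10⁵ W

Area A = 3.96 m².
Net radiated power P_net = εσA(T⁴ − T₀⁴) = 0.892×5.670×10⁻⁸×3.96×(1346⁴ − 261.7⁴).
T⁴ − T₀⁴ = 3.28231×10¹² − 4.69045×10⁹ = 3.27762×10¹² K⁴, so P_net = 6.56×10⁵ W.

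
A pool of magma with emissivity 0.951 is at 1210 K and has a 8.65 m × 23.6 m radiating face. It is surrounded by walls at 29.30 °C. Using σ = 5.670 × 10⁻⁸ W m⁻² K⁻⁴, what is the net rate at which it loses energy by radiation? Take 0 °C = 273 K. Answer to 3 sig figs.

Net loss ≈ 2.35×10⁷ W

Surroundings: T = 29.30 °C + 273 = 302.30 K.
Area A = 8.65 × 23.6 = 204.14 m².
Net radiated power P_net = εσA(T⁴ − T₀⁴) = 0.951×5.670×10⁻⁸×204.14×(1210⁴ − 302.30⁴).
T⁴ − T₀⁴ = 2.14359×10¹² − 8.35127×10⁹ = 2.13524×10¹² K⁴, so P_net = 2.35×10⁷ W.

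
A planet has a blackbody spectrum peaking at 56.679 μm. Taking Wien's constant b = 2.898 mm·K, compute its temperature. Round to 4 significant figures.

T ≈ 51.13 K

Wien's law gives T = b/λ_max = (2.898×10⁻³ m·K)/(5.6679×10⁻⁵ m) = 51.13 K.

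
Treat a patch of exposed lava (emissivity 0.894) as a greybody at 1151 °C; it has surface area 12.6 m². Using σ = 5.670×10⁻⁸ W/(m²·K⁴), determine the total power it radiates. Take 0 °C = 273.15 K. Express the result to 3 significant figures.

P ≈ 2.63×10⁶ W

T = 1151 °C + 273.15 = 1424.15 K.
Area A = 12.6 m².
P = εσAT⁴ = 0.894 × 5.670×10⁻⁸ × 12.6 × (1424.15)⁴ = 2.63×10⁶ W.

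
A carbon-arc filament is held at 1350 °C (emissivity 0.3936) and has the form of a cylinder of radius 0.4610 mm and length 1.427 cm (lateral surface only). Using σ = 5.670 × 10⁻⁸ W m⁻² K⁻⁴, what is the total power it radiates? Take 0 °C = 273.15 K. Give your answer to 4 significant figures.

P ≈ 6.403 W

T = 1350 °C + 273.15 = 1623.15 K.
Lateral area A = 2πrL = 2π×4.610×10⁻⁴×0.01427 = 4.13337×10⁻⁵ m².
P = εσAT⁴ = 0.3936 × 5.670×10⁻⁸ × 4.13337×10⁻⁵ × (1623.15)⁴ = 6.403 W.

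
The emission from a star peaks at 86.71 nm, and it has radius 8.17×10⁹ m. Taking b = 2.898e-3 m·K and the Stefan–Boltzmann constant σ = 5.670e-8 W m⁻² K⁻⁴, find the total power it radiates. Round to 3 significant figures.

Wien's law: T = b/λ_max = 2.898×10⁻³/8.671×10⁻⁸ = 33421.8 K.
Surface area A = 4πR² = 4π(8.17×10⁹ m)² = 8.38791×10²⁰ m².
Then P = σAT⁴ = 5.670×10⁻⁸×8.38791×10²⁰×(33421.8)⁴ = 5.93×10³¹ W.

P ≈ 5.93×10³¹ W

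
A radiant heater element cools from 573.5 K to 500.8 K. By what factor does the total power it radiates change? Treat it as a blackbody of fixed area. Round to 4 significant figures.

P₂/P₁ ≈ 0.5815

P ∝ T⁴, so P₂/P₁ = (T₂/T₁)⁴ = (500.8/573.5)⁴ = (0.873235)⁴ = 0.5815.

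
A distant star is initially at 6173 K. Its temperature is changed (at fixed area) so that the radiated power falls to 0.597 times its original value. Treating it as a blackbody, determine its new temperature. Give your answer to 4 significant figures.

T₂ ≈ 5426 K

P ∝ T⁴, so T₂/T₁ = (P₂/P₁)^(1/4) = (0.597)^(1/4) = 0.879010.
T₂ = 6173 × 0.879010 = 5426 K.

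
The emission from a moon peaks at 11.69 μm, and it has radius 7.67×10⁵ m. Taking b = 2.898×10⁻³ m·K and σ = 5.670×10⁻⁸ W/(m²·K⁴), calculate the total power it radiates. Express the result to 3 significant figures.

Wien's law: T = b/λ_max = 2.898×10⁻³/1.169×10⁻⁵ = 247.904 K.
Surface area A = 4πR² = 4π(7.67×10⁵ m)² = 7.39266×10¹² m².
Then P = σAT⁴ = 5.670×10⁻⁸×7.39266×10¹²×(247.904)⁴ = 1.58×10¹⁵ W.

P ≈ 1.58×10¹⁵ W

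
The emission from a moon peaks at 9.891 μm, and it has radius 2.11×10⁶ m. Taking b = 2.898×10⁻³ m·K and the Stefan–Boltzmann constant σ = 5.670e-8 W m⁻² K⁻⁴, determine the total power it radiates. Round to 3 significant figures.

P ≈ 2.34×10¹⁶ W

Wien's law: T = b/λ_max = 2.898×10⁻³/9.891×10⁻⁶ = 292.994 K.
Surface area A = 4πR² = 4π(2.11×10⁶ m)² = 5.59467×10¹³ m².
Then P = σAT⁴ = 5.670×10⁻⁸×5.59467×10¹³×(292.994)⁴ = 2.34×10¹⁶ W.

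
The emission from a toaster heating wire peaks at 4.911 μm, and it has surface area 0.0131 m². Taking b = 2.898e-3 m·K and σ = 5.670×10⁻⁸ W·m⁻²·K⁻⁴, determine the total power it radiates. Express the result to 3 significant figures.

P ≈ 90.1 W

Wien's law: T = b/λ_max = 2.898×10⁻³/4.911×10⁻⁶ = 590.104 K.
Area A = 0.0131 m².
Then P = σAT⁴ = 5.670×10⁻⁸×0.0131×(590.104)⁴ = 90.1 W.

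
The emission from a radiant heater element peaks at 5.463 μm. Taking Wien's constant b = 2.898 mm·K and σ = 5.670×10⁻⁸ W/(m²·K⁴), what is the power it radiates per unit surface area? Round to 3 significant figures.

Wien's law: T = b/λ_max = 2.898×10⁻³/5.463×10⁻⁶ = 530.478 K.
Then I = σT⁴ = 5.670×10⁻⁸×(530.478)⁴ = 4.49×10³ W/m².

I ≈ 4.49×10³ W/m²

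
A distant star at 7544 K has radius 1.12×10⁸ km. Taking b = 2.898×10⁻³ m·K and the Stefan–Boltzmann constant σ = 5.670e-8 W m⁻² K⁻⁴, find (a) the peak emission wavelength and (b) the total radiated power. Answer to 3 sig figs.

λ_max ≈ 384 nm; P ≈ 2.89×10³¹ W

(a) λ_max = b/T = 2.898×10⁻³/7544 = 3.841×10⁻⁷ m = 384 nm.
Surface area A = 4πR² = 4π(1.12×10¹¹ m)² = 1.57633×10²³ m².
(b) P = σAT⁴ = 5.670×10⁻⁸×1.57633×10²³×(7544)⁴ = 2.89×10³¹ W.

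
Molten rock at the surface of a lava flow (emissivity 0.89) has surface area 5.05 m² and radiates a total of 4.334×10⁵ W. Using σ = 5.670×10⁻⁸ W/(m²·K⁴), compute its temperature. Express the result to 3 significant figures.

T ≈ 1.14×10³ K

Area A = 5.05 m².
P = εσAT⁴ ⇒ T = (P/(εσA))^(1/4) = (4.334×10⁵/(0.89×5.670×10⁻⁸×5.05))^(1/4) = 1.14×10³ K.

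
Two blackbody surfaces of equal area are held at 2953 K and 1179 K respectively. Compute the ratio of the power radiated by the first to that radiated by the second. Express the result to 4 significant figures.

With equal areas, P₁/P₂ = (T₁/T₂)⁴ = (2953/1179)⁴ = 39.35.

P₁/P₂ ≈ 39.35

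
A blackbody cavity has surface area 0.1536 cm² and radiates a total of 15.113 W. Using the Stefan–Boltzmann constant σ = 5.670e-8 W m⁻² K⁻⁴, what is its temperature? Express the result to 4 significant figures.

Area A = 0.1536 cm² = 1.536×10⁻⁵ m².
P = σAT⁴ ⇒ T = (P/(σA))^(1/4) = (15.113/(5.670×10⁻⁸×1.536×10⁻⁵))^(1/4) = 2041 K.

T ≈ 2041 K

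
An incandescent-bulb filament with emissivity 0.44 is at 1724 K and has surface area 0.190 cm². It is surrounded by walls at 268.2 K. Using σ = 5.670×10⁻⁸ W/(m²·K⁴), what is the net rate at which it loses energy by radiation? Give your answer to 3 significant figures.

Net loss ≈ 4.18 W

Area A = 0.190 cm² = 1.90×10⁻⁵ m².
Net radiated power P_net = εσA(T⁴ − T₀⁴) = 0.44×5.670×10⁻⁸×1.90×10⁻⁵×(1724⁴ − 268.2⁴).
T⁴ − T₀⁴ = 8.83383×10¹² − 5.17410×10⁹ = 8.82866×10¹² K⁴, so P_net = 4.18 W.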